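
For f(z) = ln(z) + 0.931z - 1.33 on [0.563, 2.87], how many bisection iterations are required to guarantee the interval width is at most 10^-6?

Initial width b − a = 2.87 − 0.563 = 2.307000.
After n steps the width is (b−a)/2^n; need (b−a)/2^n ≤ 10^-6.
So n ≥ log₂(2.307000/10^-6) = log₂(2307000.0000) ≈ 21.1376.
Hence n = 22.

22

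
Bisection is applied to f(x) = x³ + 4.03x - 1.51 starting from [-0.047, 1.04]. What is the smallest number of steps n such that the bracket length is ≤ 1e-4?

14

Initial width b − a = 1.04 − -0.047 = 1.087000.
After n steps the width is (b−a)/2^n; need (b−a)/2^n ≤ 1e-4.
So n ≥ log₂(1.087000/1e-4) = log₂(10870.0000) ≈ 13.4081.
Hence n = 14.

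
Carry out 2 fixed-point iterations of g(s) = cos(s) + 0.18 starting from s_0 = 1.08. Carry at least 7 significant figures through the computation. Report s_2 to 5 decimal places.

0.97528

s_1 = g(1.080000) = 0.651328
s_2 = g(0.651328) = 0.975279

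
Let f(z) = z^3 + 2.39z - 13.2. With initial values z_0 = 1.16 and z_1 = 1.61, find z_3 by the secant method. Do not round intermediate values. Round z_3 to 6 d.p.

f(z_0) = -8.866704, f(z_1) = -5.178819
z_2 = 1.610000 - (-5.178819)·(1.610000 - 1.160000)/(-5.178819 - (-8.866704)) = 2.241925; f(z_2) = 3.426635
z_3 = 2.241925 - (3.426635)·(2.241925 - 1.610000)/(3.426635 - (-5.178819)) = 1.990297; f(z_3) = -0.559063

1.990297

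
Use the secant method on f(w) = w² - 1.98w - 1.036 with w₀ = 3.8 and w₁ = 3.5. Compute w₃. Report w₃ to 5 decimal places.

2.48357

f(w_0) = 5.880000, f(w_1) = 4.284000
w_2 = 3.500000 - (4.284000)·(3.500000 - 3.800000)/(4.284000 - (5.880000)) = 2.694737; f(w_2) = 0.890028
w_3 = 2.694737 - (0.890028)·(2.694737 - 3.500000)/(0.890028 - (4.284000)) = 2.483566; f(w_3) = 0.214641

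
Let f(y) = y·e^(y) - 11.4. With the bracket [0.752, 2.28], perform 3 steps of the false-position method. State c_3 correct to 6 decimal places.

1.801179

False-position update: c = (a·f(b) − b·f(a))/(f(b) − f(a)); replace the endpoint whose sign matches f(c).
f(0.752000) = -9.804829, f(2.280000) = 10.890831
step 1: c = 1.475909, f(c) = -4.942880 < 0 → new bracket [1.475909, 2.280000]
step 2: c = 1.726926, f(c) = -1.688909 < 0 → new bracket [1.726926, 2.280000]
step 3: c = 1.801179, f(c) = -0.490639 < 0 → new bracket [1.801179, 2.280000]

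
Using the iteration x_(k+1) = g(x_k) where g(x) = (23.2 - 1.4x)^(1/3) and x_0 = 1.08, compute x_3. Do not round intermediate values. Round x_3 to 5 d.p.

x_1 = g(1.080000) = 2.788730
x_2 = g(2.788730) = 2.682177
x_3 = g(2.682177) = 2.689071

2.68907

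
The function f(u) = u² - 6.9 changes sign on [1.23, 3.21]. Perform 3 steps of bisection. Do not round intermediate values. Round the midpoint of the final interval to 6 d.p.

2.591250

f(1.230000) = -5.387100, f(3.210000) = 3.404100 (opposite signs)
step 1: m = 2.220000, f(m) = -1.971600 < 0 → root in [2.220000, 3.210000]
step 2: m = 2.715000, f(m) = 0.471225 > 0 → root in [2.220000, 2.715000]
step 3: m = 2.467500, f(m) = -0.811444 < 0 → root in [2.467500, 2.715000]
Midpoint of [2.467500, 2.715000] = 2.591250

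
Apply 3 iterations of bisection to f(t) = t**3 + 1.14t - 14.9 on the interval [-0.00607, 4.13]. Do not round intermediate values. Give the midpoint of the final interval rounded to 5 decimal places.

f(-0.006070) = -14.906920, f(4.130000) = 60.253197 (opposite signs)
step 1: m = 2.061965, f(m) = -3.782504 < 0 → root in [2.061965, 4.130000]
step 2: m = 3.095982, f(m) = 18.304746 > 0 → root in [2.061965, 3.095982]
step 3: m = 2.578974, f(m) = 5.193057 > 0 → root in [2.061965, 2.578974]
Midpoint of [2.061965, 2.578974] = 2.320469

2.32047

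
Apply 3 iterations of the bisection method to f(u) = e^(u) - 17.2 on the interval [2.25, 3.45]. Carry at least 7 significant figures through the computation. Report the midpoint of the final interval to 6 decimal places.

2.775000

f(2.250000) = -7.712264, f(3.450000) = 14.300392 (opposite signs)
step 1: m = 2.850000, f(m) = 0.087782 > 0 → root in [2.250000, 2.850000]
step 2: m = 2.550000, f(m) = -4.392896 < 0 → root in [2.550000, 2.850000]
step 3: m = 2.700000, f(m) = -2.320268 < 0 → root in [2.700000, 2.850000]
Midpoint of [2.700000, 2.850000] = 2.775000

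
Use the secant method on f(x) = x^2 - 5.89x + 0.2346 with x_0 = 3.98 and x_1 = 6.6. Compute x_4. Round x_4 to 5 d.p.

f(x_0) = -7.367200, f(x_1) = 4.920600
x_2 = 6.600000 - (4.920600)·(6.600000 - 3.980000)/(4.920600 - (-7.367200)) = 5.550832; f(x_2) = -1.648067
x_3 = 5.550832 - (-1.648067)·(5.550832 - 6.600000)/(-1.648067 - (4.920600)) = 5.814066; f(x_3) = -0.206885
x_4 = 5.814066 - (-0.206885)·(5.814066 - 5.550832)/(-0.206885 - (-1.648067)) = 5.851854; f(x_4) = 0.011375

5.85185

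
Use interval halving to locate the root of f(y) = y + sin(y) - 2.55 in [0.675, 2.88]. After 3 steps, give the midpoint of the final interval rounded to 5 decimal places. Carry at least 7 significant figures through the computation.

f(0.675000) = -1.250103, f(2.880000) = 0.588619 (opposite signs)
step 1: m = 1.777500, f(m) = 0.206213 > 0 → root in [0.675000, 1.777500]
step 2: m = 1.226250, f(m) = -0.382521 < 0 → root in [1.226250, 1.777500]
step 3: m = 1.501875, f(m) = -0.050499 < 0 → root in [1.501875, 1.777500]
Midpoint of [1.501875, 1.777500] = 1.639687

1.63969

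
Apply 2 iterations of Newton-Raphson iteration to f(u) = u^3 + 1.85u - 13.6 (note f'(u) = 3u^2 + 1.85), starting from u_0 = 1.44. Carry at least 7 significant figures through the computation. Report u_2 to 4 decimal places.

2.1610

u_0 = 1.440000: f = -7.950016, f' = 8.070800 → u_1 = 1.440000 - (-7.950016)/(8.070800) = 2.425034
u_1 = 2.425034: f = 5.147437, f' = 19.492376 → u_2 = 2.425034 - (5.147437)/(19.492376) = 2.160960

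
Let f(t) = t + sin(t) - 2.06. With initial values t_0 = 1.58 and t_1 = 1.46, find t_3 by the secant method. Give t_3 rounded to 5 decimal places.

1.15517

f(t_0) = 0.519958, f(t_1) = 0.393868
t_2 = 1.460000 - (0.393868)·(1.460000 - 1.580000)/(0.393868 - (0.519958)) = 1.085153; f(t_2) = -0.090472
t_3 = 1.085153 - (-0.090472)·(1.085153 - 1.460000)/(-0.090472 - (0.393868)) = 1.155172; f(t_3) = 0.010037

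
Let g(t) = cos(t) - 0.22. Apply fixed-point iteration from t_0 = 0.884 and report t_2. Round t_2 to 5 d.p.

0.69549

t_1 = g(0.884000) = 0.414063
t_2 = g(0.414063) = 0.695494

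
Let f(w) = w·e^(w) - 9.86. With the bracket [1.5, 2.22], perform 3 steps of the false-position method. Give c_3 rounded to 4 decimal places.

False-position update: c = (a·f(b) − b·f(a))/(f(b) − f(a)); replace the endpoint whose sign matches f(c).
f(1.500000) = -3.137466, f(2.220000) = 10.580275
step 1: c = 1.664675, f(c) = -1.063924 < 0 → new bracket [1.664675, 2.220000]
step 2: c = 1.715415, f(c) = -0.324036 < 0 → new bracket [1.715415, 2.220000]
step 3: c = 1.730410, f(c) = -0.095360 < 0 → new bracket [1.730410, 2.220000]

1.7304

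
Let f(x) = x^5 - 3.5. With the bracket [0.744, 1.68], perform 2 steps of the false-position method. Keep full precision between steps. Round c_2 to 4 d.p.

f(0.744000) = -3.272037, f(1.680000) = 9.882782
step 1: c = 0.976814, f(c) = -2.610677 < 0 → new bracket [0.976814, 1.680000]
step 2: c = 1.123754, f(c) = -1.707923 < 0 → new bracket [1.123754, 1.680000]

1.1238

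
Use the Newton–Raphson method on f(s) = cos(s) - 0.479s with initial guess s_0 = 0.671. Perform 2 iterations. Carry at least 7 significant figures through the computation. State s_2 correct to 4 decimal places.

Newton update: s ← s − f(s)/f'(s).
f'(s) = -sin(s) - 0.479
s_0 = 0.671000: f = 0.461791, f' = -1.100769 → s_1 = 0.671000 - (0.461791)/(-1.100769) = 1.090517
s_1 = 1.090517: f = -0.060330, f' = -1.365866 → s_2 = 1.090517 - (-0.060330)/(-1.365866) = 1.046347

1.0463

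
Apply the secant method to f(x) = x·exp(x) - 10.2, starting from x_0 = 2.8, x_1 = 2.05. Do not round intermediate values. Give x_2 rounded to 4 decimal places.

1.9075

f(x_0) = 35.845011, f(x_1) = 5.724197
x_2 = 2.050000 - (5.724197)·(2.050000 - 2.800000)/(5.724197 - (35.845011)) = 1.907469; f(x_2) = 2.648747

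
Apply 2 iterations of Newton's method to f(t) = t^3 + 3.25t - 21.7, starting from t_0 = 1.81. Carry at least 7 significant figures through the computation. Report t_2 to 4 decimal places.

f'(t) = 3t^2 + 3.25
t_0 = 1.810000: f = -9.887759, f' = 13.078300 → t_1 = 1.810000 - (-9.887759)/(13.078300) = 2.566043
t_1 = 2.566043: f = 3.535950, f' = 23.003732 → t_2 = 2.566043 - (3.535950)/(23.003732) = 2.412331

2.4123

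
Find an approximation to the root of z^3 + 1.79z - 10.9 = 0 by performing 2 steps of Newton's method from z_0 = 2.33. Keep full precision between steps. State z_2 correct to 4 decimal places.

f'(z) = 3z^2 + 1.79
z_0 = 2.330000: f = 5.920037, f' = 18.076700 → z_1 = 2.330000 - (5.920037)/(18.076700) = 2.002505
z_1 = 2.002505: f = 0.714575, f' = 13.820073 → z_2 = 2.002505 - (0.714575)/(13.820073) = 1.950799

1.9508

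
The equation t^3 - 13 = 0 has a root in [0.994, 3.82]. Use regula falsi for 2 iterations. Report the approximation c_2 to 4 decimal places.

1.9906

f(0.994000) = -12.017892, f(3.820000) = 42.742968
step 1: c = 1.614198, f(c) = -8.793991 < 0 → new bracket [1.614198, 3.820000]
step 2: c = 1.990584, f(c) = -5.112460 < 0 → new bracket [1.990584, 3.820000]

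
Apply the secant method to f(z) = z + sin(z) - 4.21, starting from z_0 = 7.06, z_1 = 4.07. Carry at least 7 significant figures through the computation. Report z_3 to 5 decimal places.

5.44953

f(z_0) = 3.551011, f(z_1) = -0.940667
z_2 = 4.070000 - (-0.940667)·(4.070000 - 7.060000)/(-0.940667 - (3.551011)) = 4.696179; f(z_2) = -0.513690
z_3 = 4.696179 - (-0.513690)·(4.696179 - 4.070000)/(-0.513690 - (-0.940667)) = 5.449525; f(z_3) = 0.499129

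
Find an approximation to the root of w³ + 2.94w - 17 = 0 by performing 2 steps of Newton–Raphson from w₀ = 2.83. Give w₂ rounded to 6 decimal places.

Newton update: w ← w − f(w)/f'(w).
f'(w) = 3w² + 2.94
w_0 = 2.830000: f = 13.985387, f' = 26.966700 → w_1 = 2.830000 - (13.985387)/(26.966700) = 2.311383
w_1 = 2.311383: f = 2.144011, f' = 18.967475 → w_2 = 2.311383 - (2.144011)/(18.967475) = 2.198347

2.198347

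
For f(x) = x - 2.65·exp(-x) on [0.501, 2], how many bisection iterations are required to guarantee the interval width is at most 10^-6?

21

Initial width b − a = 2 − 0.501 = 1.499000.
After n steps the width is (b−a)/2^n; need (b−a)/2^n ≤ 10^-6.
So n ≥ log₂(1.499000/10^-6) = log₂(1499000.0000) ≈ 20.5156.
Hence n = 21.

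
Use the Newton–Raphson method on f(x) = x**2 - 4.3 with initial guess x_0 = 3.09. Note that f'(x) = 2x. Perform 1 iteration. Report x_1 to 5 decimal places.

Newton update: x ← x − f(x)/f'(x).
x_0 = 3.090000: f = 5.248100, f' = 6.180000 → x_1 = 3.090000 - (5.248100)/(6.180000) = 2.240793

2.24079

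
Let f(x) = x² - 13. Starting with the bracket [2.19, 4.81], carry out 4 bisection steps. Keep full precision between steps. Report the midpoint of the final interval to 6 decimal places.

3.581875

f(2.190000) = -8.203900, f(4.810000) = 10.136100 (opposite signs)
step 1: m = 3.500000, f(m) = -0.750000 < 0 → root in [3.500000, 4.810000]
step 2: m = 4.155000, f(m) = 4.264025 > 0 → root in [3.500000, 4.155000]
step 3: m = 3.827500, f(m) = 1.649756 > 0 → root in [3.500000, 3.827500]
step 4: m = 3.663750, f(m) = 0.423064 > 0 → root in [3.500000, 3.663750]
Midpoint of [3.500000, 3.663750] = 3.581875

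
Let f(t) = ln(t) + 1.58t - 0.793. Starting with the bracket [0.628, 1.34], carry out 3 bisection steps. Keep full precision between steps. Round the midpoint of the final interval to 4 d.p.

0.6725

f(0.628000) = -0.265975, f(1.340000) = 1.616870 (opposite signs)
step 1: m = 0.984000, f(m) = 0.745591 > 0 → root in [0.628000, 0.984000]
step 2: m = 0.806000, f(m) = 0.264808 > 0 → root in [0.628000, 0.806000]
step 3: m = 0.717000, f(m) = 0.007181 > 0 → root in [0.628000, 0.717000]
Midpoint of [0.628000, 0.717000] = 0.672500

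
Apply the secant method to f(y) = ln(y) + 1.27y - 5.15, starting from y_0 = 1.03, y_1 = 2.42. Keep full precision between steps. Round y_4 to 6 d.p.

3.151313

f(y_0) = -3.812341, f(y_1) = -1.192832
y_2 = 2.420000 - (-1.192832)·(2.420000 - 1.030000)/(-1.192832 - (-3.812341)) = 3.052957; f(y_2) = -0.156634
y_3 = 3.052957 - (-0.156634)·(3.052957 - 2.420000)/(-0.156634 - (-1.192832)) = 3.148636; f(y_3) = -0.004263
y_4 = 3.148636 - (-0.004263)·(3.148636 - 3.052957)/(-0.004263 - (-0.156634)) = 3.151313; f(y_4) = -0.000014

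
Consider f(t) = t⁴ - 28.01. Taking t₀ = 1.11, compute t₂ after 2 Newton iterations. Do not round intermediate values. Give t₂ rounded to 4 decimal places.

4.4977

Newton update: t ← t − f(t)/f'(t).
f'(t) = 4t³
t_0 = 1.110000: f = -26.491930, f' = 5.470524 → t_1 = 1.110000 - (-26.491930)/(5.470524) = 5.952668
t_1 = 5.952668: f = 1227.576223, f' = 843.713305 → t_2 = 5.952668 - (1227.576223)/(843.713305) = 4.497699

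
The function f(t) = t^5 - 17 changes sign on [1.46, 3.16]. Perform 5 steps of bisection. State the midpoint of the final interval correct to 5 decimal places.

f(1.460000) = -10.366171, f(3.160000) = 298.090575 (opposite signs)
step 1: m = 2.310000, f(m) = 48.774855 > 0 → root in [1.460000, 2.310000]
step 2: m = 1.885000, f(m) = 6.798894 > 0 → root in [1.460000, 1.885000]
step 3: m = 1.672500, f(m) = -3.913285 < 0 → root in [1.672500, 1.885000]
step 4: m = 1.778750, f(m) = 0.806336 > 0 → root in [1.672500, 1.778750]
step 5: m = 1.725625, f(m) = -1.698566 < 0 → root in [1.725625, 1.778750]
Midpoint of [1.725625, 1.778750] = 1.752188

1.75219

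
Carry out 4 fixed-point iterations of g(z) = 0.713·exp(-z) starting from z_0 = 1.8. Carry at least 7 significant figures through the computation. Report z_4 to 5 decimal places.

0.48841

z_1 = g(1.800000) = 0.117858
z_2 = g(0.117858) = 0.633730
z_3 = g(0.633730) = 0.378324
z_4 = g(0.378324) = 0.488411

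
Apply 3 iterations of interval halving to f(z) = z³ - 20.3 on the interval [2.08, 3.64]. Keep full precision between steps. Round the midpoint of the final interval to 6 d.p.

f(2.080000) = -11.301088, f(3.640000) = 27.928544 (opposite signs)
step 1: m = 2.860000, f(m) = 3.093656 > 0 → root in [2.080000, 2.860000]
step 2: m = 2.470000, f(m) = -5.230777 < 0 → root in [2.470000, 2.860000]
step 3: m = 2.665000, f(m) = -1.372570 < 0 → root in [2.665000, 2.860000]
Midpoint of [2.665000, 2.860000] = 2.762500

2.762500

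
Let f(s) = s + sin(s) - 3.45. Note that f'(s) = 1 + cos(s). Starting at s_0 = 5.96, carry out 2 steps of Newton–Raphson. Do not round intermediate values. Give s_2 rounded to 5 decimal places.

4.48516

s_0 = 5.960000: f = 2.192411, f' = 1.948229 → s_1 = 5.960000 - (2.192411)/(1.948229) = 4.834664
s_1 = 4.834664: f = 0.392130, f' = 1.121971 → s_2 = 4.834664 - (0.392130)/(1.121971) = 4.485163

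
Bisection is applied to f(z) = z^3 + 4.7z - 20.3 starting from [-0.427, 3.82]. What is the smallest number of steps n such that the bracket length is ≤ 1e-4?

Initial width b − a = 3.82 − -0.427 = 4.247000.
After n steps the width is (b−a)/2^n; need (b−a)/2^n ≤ 1e-4.
So n ≥ log₂(4.247000/1e-4) = log₂(42470.0000) ≈ 15.3742.
Hence n = 16.

16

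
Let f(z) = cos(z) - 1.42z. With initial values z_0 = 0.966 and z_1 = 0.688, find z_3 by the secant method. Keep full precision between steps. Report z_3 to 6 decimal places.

0.586660

Secant update: z_(k+1) = z_k − f(z_k)·(z_k − z_(k-1))/(f(z_k) − f(z_(k-1))).
f(z_0) = -0.803125, f(z_1) = -0.204442
z_2 = 0.688000 - (-0.204442)·(0.688000 - 0.966000)/(-0.204442 - (-0.803125)) = 0.593067; f(z_2) = -0.012924
z_3 = 0.593067 - (-0.012924)·(0.593067 - 0.688000)/(-0.012924 - (-0.204442)) = 0.586660; f(z_3) = -0.000264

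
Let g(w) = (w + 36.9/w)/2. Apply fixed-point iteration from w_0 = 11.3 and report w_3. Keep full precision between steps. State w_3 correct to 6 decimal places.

w_1 = g(11.300000) = 7.282743
w_2 = g(7.282743) = 6.174758
w_3 = g(6.174758) = 6.075350

6.075350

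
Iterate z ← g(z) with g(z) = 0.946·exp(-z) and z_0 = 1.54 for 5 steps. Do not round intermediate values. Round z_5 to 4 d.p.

0.5134

z_1 = g(1.540000) = 0.202805
z_2 = g(0.202805) = 0.772350
z_3 = g(0.772350) = 0.436982
z_4 = g(0.436982) = 0.611100
z_5 = g(0.611100) = 0.513445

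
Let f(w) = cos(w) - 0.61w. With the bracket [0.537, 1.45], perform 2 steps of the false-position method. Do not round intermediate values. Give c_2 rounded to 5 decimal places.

False-position update: c = (a·f(b) − b·f(a))/(f(b) − f(a)); replace the endpoint whose sign matches f(c).
f(0.537000) = 0.531677, f(1.450000) = -0.763997
step 1: c = 0.911648, f(c) = 0.056339 > 0 → new bracket [0.911648, 1.450000]
step 2: c = 0.948621, f(c) = 0.004146 > 0 → new bracket [0.948621, 1.450000]

0.94862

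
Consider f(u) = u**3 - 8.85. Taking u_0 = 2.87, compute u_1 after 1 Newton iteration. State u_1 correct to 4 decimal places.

2.2715

f'(u) = 3u**2
u_0 = 2.870000: f = 14.789903, f' = 24.710700 → u_1 = 2.870000 - (14.789903)/(24.710700) = 2.271478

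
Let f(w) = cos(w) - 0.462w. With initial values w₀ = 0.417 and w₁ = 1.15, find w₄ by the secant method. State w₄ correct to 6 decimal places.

1.059365

Secant update: w_(k+1) = w_k − f(w_k)·(w_k − w_(k-1))/(f(w_k) − f(w_(k-1))).
f(w_0) = 0.721654, f(w_1) = -0.122813
w_2 = 1.150000 - (-0.122813)·(1.150000 - 0.417000)/(-0.122813 - (0.721654)) = 1.043398; f(w_2) = 0.021237
w_3 = 1.043398 - (0.021237)·(1.043398 - 1.150000)/(0.021237 - (-0.122813)) = 1.059114; f(w_3) = 0.000334
w_4 = 1.059114 - (0.000334)·(1.059114 - 1.043398)/(0.000334 - (0.021237)) = 1.059365; f(w_4) = -0.000001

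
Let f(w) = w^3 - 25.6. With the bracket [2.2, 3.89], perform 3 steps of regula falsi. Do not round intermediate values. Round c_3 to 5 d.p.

2.93119

f(2.200000) = -14.952000, f(3.890000) = 33.263869
step 1: c = 2.724078, f(c) = -5.385702 < 0 → new bracket [2.724078, 3.890000]
step 2: c = 2.886546, f(c) = -1.548877 < 0 → new bracket [2.886546, 3.890000]
step 3: c = 2.931191, f(c) = -0.415553 < 0 → new bracket [2.931191, 3.890000]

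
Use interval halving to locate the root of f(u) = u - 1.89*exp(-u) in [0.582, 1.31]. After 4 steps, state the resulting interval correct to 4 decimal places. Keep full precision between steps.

f(0.582000) = -0.474094, f(1.310000) = 0.800040 (opposite signs)
step 1: m = 0.946000, f(m) = 0.212130 > 0 → root in [0.582000, 0.946000]
step 2: m = 0.764000, f(m) = -0.116361 < 0 → root in [0.764000, 0.946000]
step 3: m = 0.855000, f(m) = 0.051215 > 0 → root in [0.764000, 0.855000]
step 4: m = 0.809500, f(m) = -0.031702 < 0 → root in [0.809500, 0.855000]

[0.8095, 0.8550]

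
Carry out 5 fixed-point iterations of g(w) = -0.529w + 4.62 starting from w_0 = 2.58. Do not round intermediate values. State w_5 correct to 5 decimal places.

3.03988

w_1 = g(2.580000) = 3.255180
w_2 = g(3.255180) = 2.898010
w_3 = g(2.898010) = 3.086953
w_4 = g(3.086953) = 2.987002
w_5 = g(2.987002) = 3.039876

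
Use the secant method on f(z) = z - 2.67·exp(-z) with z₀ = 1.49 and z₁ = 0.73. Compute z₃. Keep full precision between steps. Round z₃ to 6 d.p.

0.993159

f(z_0) = 0.888255, f(z_1) = -0.556697
z_2 = 0.730000 - (-0.556697)·(0.730000 - 1.490000)/(-0.556697 - (0.888255)) = 1.022805; f(z_2) = 0.062714
z_3 = 1.022805 - (0.062714)·(1.022805 - 0.730000)/(0.062714 - (-0.556697)) = 0.993159; f(z_3) = 0.004179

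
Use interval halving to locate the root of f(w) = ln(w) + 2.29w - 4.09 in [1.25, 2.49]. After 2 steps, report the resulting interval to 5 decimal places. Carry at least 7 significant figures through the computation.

[1.56000, 1.87000]

f(1.250000) = -1.004356, f(2.490000) = 2.524383 (opposite signs)
step 1: m = 1.870000, f(m) = 0.818238 > 0 → root in [1.250000, 1.870000]
step 2: m = 1.560000, f(m) = -0.072914 < 0 → root in [1.560000, 1.870000]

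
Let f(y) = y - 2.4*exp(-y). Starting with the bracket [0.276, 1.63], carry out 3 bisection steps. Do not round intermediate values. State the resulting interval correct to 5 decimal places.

f(0.276000) = -1.545151, f(1.630000) = 1.159769 (opposite signs)
step 1: m = 0.953000, f(m) = 0.027602 > 0 → root in [0.276000, 0.953000]
step 2: m = 0.614500, f(m) = -0.683687 < 0 → root in [0.614500, 0.953000]
step 3: m = 0.783750, f(m) = -0.312306 < 0 → root in [0.783750, 0.953000]

[0.78375, 0.95300]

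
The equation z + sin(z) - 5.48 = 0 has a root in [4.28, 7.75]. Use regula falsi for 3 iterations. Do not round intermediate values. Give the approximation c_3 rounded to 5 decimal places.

False-position update: c = (a·f(b) − b·f(a))/(f(b) − f(a)); replace the endpoint whose sign matches f(c).
f(4.280000) = -2.107967, f(7.750000) = 3.264599
step 1: c = 5.641481, f(c) = -0.437081 < 0 → new bracket [5.641481, 7.750000]
step 2: c = 5.890447, f(c) = 0.027728 > 0 → new bracket [5.641481, 5.890447]
step 3: c = 5.875595, f(c) = -0.000803 < 0 → new bracket [5.875595, 5.890447]

5.87560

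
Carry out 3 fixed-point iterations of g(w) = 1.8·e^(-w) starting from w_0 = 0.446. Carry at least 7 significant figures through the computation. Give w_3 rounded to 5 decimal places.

w_1 = g(0.446000) = 1.152331
w_2 = g(1.152331) = 0.568619
w_3 = g(0.568619) = 1.019352

1.01935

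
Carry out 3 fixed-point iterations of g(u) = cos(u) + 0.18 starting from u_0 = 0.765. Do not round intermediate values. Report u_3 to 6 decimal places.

u_1 = g(0.765000) = 0.901382
u_2 = g(0.901382) = 0.800527
u_3 = g(0.800527) = 0.876329

0.876329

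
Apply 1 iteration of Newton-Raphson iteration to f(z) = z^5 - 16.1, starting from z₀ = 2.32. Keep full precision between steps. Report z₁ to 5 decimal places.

f'(z) = 5z⁴
z_0 = 2.320000: f = 51.110933, f' = 144.851149 → z_1 = 2.320000 - (51.110933)/(144.851149) = 1.967149

1.96715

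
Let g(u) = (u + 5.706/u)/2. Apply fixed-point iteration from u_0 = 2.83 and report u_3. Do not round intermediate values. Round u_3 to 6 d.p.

2.388724

u_1 = g(2.830000) = 2.423127
u_2 = g(2.423127) = 2.388968
u_3 = g(2.388968) = 2.388724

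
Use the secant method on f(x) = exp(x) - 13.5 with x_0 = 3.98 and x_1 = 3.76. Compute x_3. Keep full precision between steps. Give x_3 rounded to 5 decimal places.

2.84283

f(x_0) = 40.017034, f(x_1) = 29.448426
x_2 = 3.760000 - (29.448426)·(3.760000 - 3.980000)/(29.448426 - (40.017034)) = 3.146991; f(x_2) = 9.765948
x_3 = 3.146991 - (9.765948)·(3.146991 - 3.760000)/(9.765948 - (29.448426)) = 2.842831; f(x_3) = 3.664292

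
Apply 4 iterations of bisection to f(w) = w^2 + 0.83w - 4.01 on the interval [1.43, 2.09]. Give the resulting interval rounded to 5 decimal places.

f(1.430000) = -0.778200, f(2.090000) = 2.092800 (opposite signs)
step 1: m = 1.760000, f(m) = 0.548400 > 0 → root in [1.430000, 1.760000]
step 2: m = 1.595000, f(m) = -0.142125 < 0 → root in [1.595000, 1.760000]
step 3: m = 1.677500, f(m) = 0.196331 > 0 → root in [1.595000, 1.677500]
step 4: m = 1.636250, f(m) = 0.025402 > 0 → root in [1.595000, 1.636250]

[1.59500, 1.63625]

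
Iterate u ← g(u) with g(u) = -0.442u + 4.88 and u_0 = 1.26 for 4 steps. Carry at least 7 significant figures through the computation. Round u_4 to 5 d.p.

3.30311

u_1 = g(1.260000) = 4.323080
u_2 = g(4.323080) = 2.969199
u_3 = g(2.969199) = 3.567614
u_4 = g(3.567614) = 3.303115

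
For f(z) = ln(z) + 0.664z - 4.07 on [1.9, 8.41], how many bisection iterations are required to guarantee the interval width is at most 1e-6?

23

Initial width b − a = 8.41 − 1.9 = 6.510000.
After n steps the width is (b−a)/2^n; need (b−a)/2^n ≤ 1e-6.
So n ≥ log₂(6.510000/1e-6) = log₂(6510000.0000) ≈ 22.6342.
Hence n = 23.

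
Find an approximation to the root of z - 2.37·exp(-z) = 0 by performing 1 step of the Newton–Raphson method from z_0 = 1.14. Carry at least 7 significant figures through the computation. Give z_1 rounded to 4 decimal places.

f'(z) = 1 + 2.37·exp(-z)
z_0 = 1.140000: f = 0.382029, f' = 1.757971 → z_1 = 1.140000 - (0.382029)/(1.757971) = 0.922688

0.9227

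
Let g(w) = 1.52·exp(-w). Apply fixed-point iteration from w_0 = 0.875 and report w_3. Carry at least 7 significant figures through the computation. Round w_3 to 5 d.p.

w_1 = g(0.875000) = 0.633630
w_2 = g(0.633630) = 0.806606
w_3 = g(0.806606) = 0.678483

0.67848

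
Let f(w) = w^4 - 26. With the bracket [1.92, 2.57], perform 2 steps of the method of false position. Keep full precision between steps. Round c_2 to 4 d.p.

False-position update: c = (a·f(b) − b·f(a))/(f(b) − f(a)); replace the endpoint whose sign matches f(c).
f(1.920000) = -12.410455, f(2.570000) = 17.624704
step 1: c = 2.188578, f(c) = -3.057092 < 0 → new bracket [2.188578, 2.570000]
step 2: c = 2.244958, f(c) = -0.600027 < 0 → new bracket [2.244958, 2.570000]

2.2450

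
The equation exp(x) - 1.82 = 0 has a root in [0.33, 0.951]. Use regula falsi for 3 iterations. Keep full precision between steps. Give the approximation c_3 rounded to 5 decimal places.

0.59755

False-position update: c = (a·f(b) − b·f(a))/(f(b) − f(a)); replace the endpoint whose sign matches f(c).
f(0.330000) = -0.429032, f(0.951000) = 0.768297
step 1: c = 0.552519, f(c) = -0.082375 < 0 → new bracket [0.552519, 0.951000]
step 2: c = 0.591106, f(c) = -0.014015 < 0 → new bracket [0.591106, 0.951000]
step 3: c = 0.597554, f(c) = -0.002333 < 0 → new bracket [0.597554, 0.951000]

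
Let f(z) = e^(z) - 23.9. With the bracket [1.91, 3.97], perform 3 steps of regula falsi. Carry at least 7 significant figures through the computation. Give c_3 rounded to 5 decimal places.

f(1.910000) = -17.146911, f(3.970000) = 29.084531
step 1: c = 2.674039, f(c) = -9.401586 < 0 → new bracket [2.674039, 3.970000]
step 2: c = 2.990623, f(c) = -4.001921 < 0 → new bracket [2.990623, 3.970000]
step 3: c = 3.109082, f(c) = -1.499524 < 0 → new bracket [3.109082, 3.970000]

3.10908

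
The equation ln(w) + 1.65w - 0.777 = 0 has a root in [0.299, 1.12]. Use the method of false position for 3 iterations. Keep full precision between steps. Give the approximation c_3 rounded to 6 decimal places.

f(0.299000) = -1.490962, f(1.120000) = 1.184329
step 1: c = 0.756550, f(c) = 0.192321 > 0 → new bracket [0.299000, 0.756550]
step 2: c = 0.704273, f(c) = 0.034462 > 0 → new bracket [0.299000, 0.704273]
step 3: c = 0.695117, f(c) = 0.006269 > 0 → new bracket [0.299000, 0.695117]

0.695117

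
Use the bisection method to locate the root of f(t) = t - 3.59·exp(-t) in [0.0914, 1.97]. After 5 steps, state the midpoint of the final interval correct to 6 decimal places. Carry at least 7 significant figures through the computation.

f(0.091400) = -3.185023, f(1.970000) = 1.469350 (opposite signs)
step 1: m = 1.030700, f(m) = -0.250058 < 0 → root in [1.030700, 1.970000]
step 2: m = 1.500350, f(m) = 0.699593 > 0 → root in [1.030700, 1.500350]
step 3: m = 1.265525, f(m) = 0.252818 > 0 → root in [1.030700, 1.265525]
step 4: m = 1.148112, f(m) = 0.009239 > 0 → root in [1.030700, 1.148112]
step 5: m = 1.089406, f(m) = -0.118328 < 0 → root in [1.089406, 1.148112]
Midpoint of [1.089406, 1.148112] = 1.118759

1.118759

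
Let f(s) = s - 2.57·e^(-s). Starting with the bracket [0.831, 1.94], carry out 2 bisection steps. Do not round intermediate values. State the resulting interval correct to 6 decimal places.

f(0.831000) = -0.288527, f(1.940000) = 1.570681 (opposite signs)
step 1: m = 1.385500, f(m) = 0.742489 > 0 → root in [0.831000, 1.385500]
step 2: m = 1.108250, f(m) = 0.259800 > 0 → root in [0.831000, 1.108250]

[0.831000, 1.108250]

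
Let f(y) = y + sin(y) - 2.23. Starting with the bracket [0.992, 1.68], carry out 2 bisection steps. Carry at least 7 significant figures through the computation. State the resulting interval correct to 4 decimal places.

f(0.992000) = -0.400878, f(1.680000) = 0.444043 (opposite signs)
step 1: m = 1.336000, f(m) = 0.078562 > 0 → root in [0.992000, 1.336000]
step 2: m = 1.164000, f(m) = -0.147607 < 0 → root in [1.164000, 1.336000]

[1.1640, 1.3360]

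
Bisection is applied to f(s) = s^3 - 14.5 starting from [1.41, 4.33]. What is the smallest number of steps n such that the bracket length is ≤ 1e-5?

19

Initial width b − a = 4.33 − 1.41 = 2.920000.
After n steps the width is (b−a)/2^n; need (b−a)/2^n ≤ 1e-5.
So n ≥ log₂(2.920000/1e-5) = log₂(292000.0000) ≈ 18.1556.
Hence n = 19.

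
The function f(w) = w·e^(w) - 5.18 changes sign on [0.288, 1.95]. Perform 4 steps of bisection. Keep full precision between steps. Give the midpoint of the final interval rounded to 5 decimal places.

f(0.288000) = -4.795878, f(1.950000) = 8.525941 (opposite signs)
step 1: m = 1.119000, f(m) = -1.753856 < 0 → root in [1.119000, 1.950000]
step 2: m = 1.534500, f(m) = 1.938554 > 0 → root in [1.119000, 1.534500]
step 3: m = 1.326750, f(m) = -0.179778 < 0 → root in [1.326750, 1.534500]
step 4: m = 1.430625, f(m) = 0.801889 > 0 → root in [1.326750, 1.430625]
Midpoint of [1.326750, 1.430625] = 1.378688

1.37869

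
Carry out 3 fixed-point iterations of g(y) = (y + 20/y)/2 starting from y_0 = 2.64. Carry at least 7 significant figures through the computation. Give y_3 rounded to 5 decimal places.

y_1 = g(2.640000) = 5.107879
y_2 = g(5.107879) = 4.511699
y_3 = g(4.511699) = 4.472309

4.47231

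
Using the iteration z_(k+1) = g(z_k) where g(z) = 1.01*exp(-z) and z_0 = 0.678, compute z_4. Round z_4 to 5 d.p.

z_1 = g(0.678000) = 0.512708
z_2 = g(0.512708) = 0.604861
z_3 = g(0.604861) = 0.551612
z_4 = g(0.551612) = 0.581781

0.58178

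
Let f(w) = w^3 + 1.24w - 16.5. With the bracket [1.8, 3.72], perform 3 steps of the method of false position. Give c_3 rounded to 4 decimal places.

f(1.800000) = -8.436000, f(3.720000) = 39.591648
step 1: c = 2.137246, f(c) = -4.087263 < 0 → new bracket [2.137246, 3.720000]
step 2: c = 2.285352, f(c) = -1.730145 < 0 → new bracket [2.285352, 3.720000]
step 3: c = 2.345421, f(c) = -0.689517 < 0 → new bracket [2.345421, 3.720000]

2.3454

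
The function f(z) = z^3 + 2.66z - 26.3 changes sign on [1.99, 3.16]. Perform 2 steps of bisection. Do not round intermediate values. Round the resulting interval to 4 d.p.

f(1.990000) = -13.126001, f(3.160000) = 13.660096 (opposite signs)
step 1: m = 2.575000, f(m) = -2.376641 < 0 → root in [2.575000, 3.160000]
step 2: m = 2.867500, f(m) = 4.905730 > 0 → root in [2.575000, 2.867500]

[2.5750, 2.8675]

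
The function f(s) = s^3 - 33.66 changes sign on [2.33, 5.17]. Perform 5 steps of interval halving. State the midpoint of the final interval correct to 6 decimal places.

3.261875

f(2.330000) = -21.010663, f(5.170000) = 104.528413 (opposite signs)
step 1: m = 3.750000, f(m) = 19.074375 > 0 → root in [2.330000, 3.750000]
step 2: m = 3.040000, f(m) = -5.565536 < 0 → root in [3.040000, 3.750000]
step 3: m = 3.395000, f(m) = 5.470855 > 0 → root in [3.040000, 3.395000]
step 4: m = 3.217500, f(m) = -0.351455 < 0 → root in [3.217500, 3.395000]
step 5: m = 3.306250, f(m) = 2.481574 > 0 → root in [3.217500, 3.306250]
Midpoint of [3.217500, 3.306250] = 3.261875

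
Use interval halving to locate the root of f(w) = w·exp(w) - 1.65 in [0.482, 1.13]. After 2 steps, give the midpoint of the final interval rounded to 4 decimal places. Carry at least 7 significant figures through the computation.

0.7250

f(0.482000) = -0.869493, f(1.130000) = 1.848092 (opposite signs)
step 1: m = 0.806000, f(m) = 0.154581 > 0 → root in [0.482000, 0.806000]
step 2: m = 0.644000, f(m) = -0.423771 < 0 → root in [0.644000, 0.806000]
Midpoint of [0.644000, 0.806000] = 0.725000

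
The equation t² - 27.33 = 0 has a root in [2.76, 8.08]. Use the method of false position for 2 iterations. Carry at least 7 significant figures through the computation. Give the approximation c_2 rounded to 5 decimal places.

5.08151

f(2.760000) = -19.712400, f(8.080000) = 37.956400
step 1: c = 4.578487, f(c) = -6.367456 < 0 → new bracket [4.578487, 8.080000]
step 2: c = 5.081506, f(c) = -1.508299 < 0 → new bracket [5.081506, 8.080000]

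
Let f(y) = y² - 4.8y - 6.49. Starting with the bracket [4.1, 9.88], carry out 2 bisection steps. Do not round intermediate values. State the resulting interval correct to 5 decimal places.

[5.54500, 6.99000]

f(4.100000) = -9.360000, f(9.880000) = 43.700400 (opposite signs)
step 1: m = 6.990000, f(m) = 8.818100 > 0 → root in [4.100000, 6.990000]
step 2: m = 5.545000, f(m) = -2.358975 < 0 → root in [5.545000, 6.990000]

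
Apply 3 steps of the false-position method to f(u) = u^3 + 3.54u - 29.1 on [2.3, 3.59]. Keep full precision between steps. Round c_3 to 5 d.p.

2.68845

f(2.300000) = -8.791000, f(3.590000) = 29.876879
step 1: c = 2.593277, f(c) = -2.479795 < 0 → new bracket [2.593277, 3.590000]
step 2: c = 2.669665, f(c) = -0.622386 < 0 → new bracket [2.669665, 3.590000]
step 3: c = 2.688446, f(c) = -0.151509 < 0 → new bracket [2.688446, 3.590000]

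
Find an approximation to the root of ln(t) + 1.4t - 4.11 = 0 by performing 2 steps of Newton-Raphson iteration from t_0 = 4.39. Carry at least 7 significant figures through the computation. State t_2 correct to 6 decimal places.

2.330630

f'(t) = 1/t + 1.4
t_0 = 4.390000: f = 3.515329, f' = 1.627790 → t_1 = 4.390000 - (3.515329)/(1.627790) = 2.230429
t_1 = 2.230429: f = -0.185206, f' = 1.848344 → t_2 = 2.230429 - (-0.185206)/(1.848344) = 2.330630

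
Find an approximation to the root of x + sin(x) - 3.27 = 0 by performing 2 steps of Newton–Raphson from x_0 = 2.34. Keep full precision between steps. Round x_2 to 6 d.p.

f'(x) = 1 + cos(x)
x_0 = 2.340000: f = -0.211535, f' = 0.304437 → x_1 = 2.340000 - (-0.211535)/(0.304437) = 3.034841
x_1 = 3.034841: f = -0.128610, f' = 0.005693 → x_2 = 3.034841 - (-0.128610)/(0.005693) = 25.627703

25.627703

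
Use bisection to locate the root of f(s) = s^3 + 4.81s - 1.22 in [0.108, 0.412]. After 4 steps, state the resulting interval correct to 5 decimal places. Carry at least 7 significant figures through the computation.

f(0.108000) = -0.699260, f(0.412000) = 0.831655 (opposite signs)
step 1: m = 0.260000, f(m) = 0.048176 > 0 → root in [0.108000, 0.260000]
step 2: m = 0.184000, f(m) = -0.328730 < 0 → root in [0.184000, 0.260000]
step 3: m = 0.222000, f(m) = -0.141239 < 0 → root in [0.222000, 0.260000]
step 4: m = 0.241000, f(m) = -0.046792 < 0 → root in [0.241000, 0.260000]

[0.24100, 0.26000]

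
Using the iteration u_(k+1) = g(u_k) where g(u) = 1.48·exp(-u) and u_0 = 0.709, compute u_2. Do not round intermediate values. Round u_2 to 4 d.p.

u_1 = g(0.709000) = 0.728361
u_2 = g(0.728361) = 0.714395

0.7144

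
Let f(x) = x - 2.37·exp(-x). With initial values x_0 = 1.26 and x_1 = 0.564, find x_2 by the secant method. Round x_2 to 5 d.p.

0.96187

f(x_0) = 0.587740, f(x_1) = -0.784361
x_2 = 0.564000 - (-0.784361)·(0.564000 - 1.260000)/(-0.784361 - (0.587740)) = 0.961868; f(x_2) = 0.056106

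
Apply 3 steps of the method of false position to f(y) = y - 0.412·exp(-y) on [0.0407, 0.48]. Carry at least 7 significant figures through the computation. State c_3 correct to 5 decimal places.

0.30400

False-position update: c = (a·f(b) − b·f(a))/(f(b) − f(a)); replace the endpoint whose sign matches f(c).
f(0.040700) = -0.354868, f(0.480000) = 0.225061
step 1: c = 0.309515, f(c) = 0.007188 > 0 → new bracket [0.040700, 0.309515]
step 2: c = 0.304178, f(c) = 0.000233 > 0 → new bracket [0.040700, 0.304178]
step 3: c = 0.304005, f(c) = 0.000008 > 0 → new bracket [0.040700, 0.304005]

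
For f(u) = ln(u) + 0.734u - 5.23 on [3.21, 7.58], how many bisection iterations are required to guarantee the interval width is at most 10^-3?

13

Initial width b − a = 7.58 − 3.21 = 4.370000.
After n steps the width is (b−a)/2^n; need (b−a)/2^n ≤ 10^-3.
So n ≥ log₂(4.370000/10^-3) = log₂(4370.0000) ≈ 12.0934.
Hence n = 13.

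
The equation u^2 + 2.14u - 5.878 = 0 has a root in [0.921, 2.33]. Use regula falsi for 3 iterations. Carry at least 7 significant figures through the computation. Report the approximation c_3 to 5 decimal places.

1.57864

False-position update: c = (a·f(b) − b·f(a))/(f(b) − f(a)); replace the endpoint whose sign matches f(c).
f(0.921000) = -3.058819, f(2.330000) = 4.537100
step 1: c = 1.488394, f(c) = -0.477522 < 0 → new bracket [1.488394, 2.330000]
step 2: c = 1.568536, f(c) = -0.061026 < 0 → new bracket [1.568536, 2.330000]
step 3: c = 1.578642, f(c) = -0.007593 < 0 → new bracket [1.578642, 2.330000]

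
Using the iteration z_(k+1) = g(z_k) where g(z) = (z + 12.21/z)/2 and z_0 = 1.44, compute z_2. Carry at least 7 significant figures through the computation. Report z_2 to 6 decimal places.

3.710742

z_1 = g(1.440000) = 4.959583
z_2 = g(4.959583) = 3.710742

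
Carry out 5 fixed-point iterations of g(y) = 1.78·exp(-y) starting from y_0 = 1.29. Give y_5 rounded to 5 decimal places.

y_1 = g(1.290000) = 0.489982
y_2 = g(0.489982) = 1.090495
y_3 = g(1.090495) = 0.598169
y_4 = g(0.598169) = 0.978675
y_5 = g(0.978675) = 0.668940

0.66894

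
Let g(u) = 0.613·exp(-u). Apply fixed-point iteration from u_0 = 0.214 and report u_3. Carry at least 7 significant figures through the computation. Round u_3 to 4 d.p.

0.4219

u_1 = g(0.214000) = 0.494905
u_2 = g(0.494905) = 0.373703
u_3 = g(0.373703) = 0.421855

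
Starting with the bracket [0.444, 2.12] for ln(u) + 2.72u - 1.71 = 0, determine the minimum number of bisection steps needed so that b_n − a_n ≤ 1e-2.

Initial width b − a = 2.12 − 0.444 = 1.676000.
After n steps the width is (b−a)/2^n; need (b−a)/2^n ≤ 1e-2.
So n ≥ log₂(1.676000/1e-2) = log₂(167.6000) ≈ 7.3889.
Hence n = 8.

8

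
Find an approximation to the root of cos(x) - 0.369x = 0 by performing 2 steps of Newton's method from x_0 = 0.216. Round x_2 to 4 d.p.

f'(x) = -sin(x) - 0.369
x_0 = 0.216000: f = 0.897059, f' = -0.583324 → x_1 = 0.216000 - (0.897059)/(-0.583324) = 1.753838
x_1 = 1.753838: f = -0.829188, f' = -1.352295 → x_2 = 1.753838 - (-0.829188)/(-1.352295) = 1.140667

1.1407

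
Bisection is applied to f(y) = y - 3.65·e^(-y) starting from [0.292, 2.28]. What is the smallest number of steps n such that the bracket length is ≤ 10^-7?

Initial width b − a = 2.28 − 0.292 = 1.988000.
After n steps the width is (b−a)/2^n; need (b−a)/2^n ≤ 10^-7.
So n ≥ log₂(1.988000/10^-7) = log₂(19880000.0000) ≈ 24.2448.
Hence n = 25.

25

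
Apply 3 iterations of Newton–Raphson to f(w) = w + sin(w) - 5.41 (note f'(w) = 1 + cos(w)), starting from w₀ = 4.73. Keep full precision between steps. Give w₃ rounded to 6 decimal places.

5.839384

w_0 = 4.730000: f = -1.679845, f' = 1.017610 → w_1 = 4.730000 - (-1.679845)/(1.017610) = 6.380775
w_1 = 6.380775: f = 1.068209, f' = 1.995242 → w_2 = 6.380775 - (1.068209)/(1.995242) = 5.845396
w_2 = 5.845396: f = 0.011458, f' = 1.905691 → w_3 = 5.845396 - (0.011458)/(1.905691) = 5.839384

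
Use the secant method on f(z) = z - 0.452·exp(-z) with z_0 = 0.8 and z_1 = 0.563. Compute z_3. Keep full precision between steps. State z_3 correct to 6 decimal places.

0.326521

f(z_0) = 0.596903, f(z_1) = 0.305587
z_2 = 0.563000 - (0.305587)·(0.563000 - 0.800000)/(0.305587 - (0.596903)) = 0.314390; f(z_2) = -0.015676
z_3 = 0.314390 - (-0.015676)·(0.314390 - 0.563000)/(-0.015676 - (0.305587)) = 0.326521; f(z_3) = 0.000435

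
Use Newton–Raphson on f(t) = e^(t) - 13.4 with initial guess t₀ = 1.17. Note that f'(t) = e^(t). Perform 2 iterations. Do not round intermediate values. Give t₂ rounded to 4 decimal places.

t_0 = 1.170000: f = -10.178007, f' = 3.221993 → t_1 = 1.170000 - (-10.178007)/(3.221993) = 4.328917
t_1 = 4.328917: f = 62.462084, f' = 75.862084 → t_2 = 4.328917 - (62.462084)/(75.862084) = 3.505553

3.5056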